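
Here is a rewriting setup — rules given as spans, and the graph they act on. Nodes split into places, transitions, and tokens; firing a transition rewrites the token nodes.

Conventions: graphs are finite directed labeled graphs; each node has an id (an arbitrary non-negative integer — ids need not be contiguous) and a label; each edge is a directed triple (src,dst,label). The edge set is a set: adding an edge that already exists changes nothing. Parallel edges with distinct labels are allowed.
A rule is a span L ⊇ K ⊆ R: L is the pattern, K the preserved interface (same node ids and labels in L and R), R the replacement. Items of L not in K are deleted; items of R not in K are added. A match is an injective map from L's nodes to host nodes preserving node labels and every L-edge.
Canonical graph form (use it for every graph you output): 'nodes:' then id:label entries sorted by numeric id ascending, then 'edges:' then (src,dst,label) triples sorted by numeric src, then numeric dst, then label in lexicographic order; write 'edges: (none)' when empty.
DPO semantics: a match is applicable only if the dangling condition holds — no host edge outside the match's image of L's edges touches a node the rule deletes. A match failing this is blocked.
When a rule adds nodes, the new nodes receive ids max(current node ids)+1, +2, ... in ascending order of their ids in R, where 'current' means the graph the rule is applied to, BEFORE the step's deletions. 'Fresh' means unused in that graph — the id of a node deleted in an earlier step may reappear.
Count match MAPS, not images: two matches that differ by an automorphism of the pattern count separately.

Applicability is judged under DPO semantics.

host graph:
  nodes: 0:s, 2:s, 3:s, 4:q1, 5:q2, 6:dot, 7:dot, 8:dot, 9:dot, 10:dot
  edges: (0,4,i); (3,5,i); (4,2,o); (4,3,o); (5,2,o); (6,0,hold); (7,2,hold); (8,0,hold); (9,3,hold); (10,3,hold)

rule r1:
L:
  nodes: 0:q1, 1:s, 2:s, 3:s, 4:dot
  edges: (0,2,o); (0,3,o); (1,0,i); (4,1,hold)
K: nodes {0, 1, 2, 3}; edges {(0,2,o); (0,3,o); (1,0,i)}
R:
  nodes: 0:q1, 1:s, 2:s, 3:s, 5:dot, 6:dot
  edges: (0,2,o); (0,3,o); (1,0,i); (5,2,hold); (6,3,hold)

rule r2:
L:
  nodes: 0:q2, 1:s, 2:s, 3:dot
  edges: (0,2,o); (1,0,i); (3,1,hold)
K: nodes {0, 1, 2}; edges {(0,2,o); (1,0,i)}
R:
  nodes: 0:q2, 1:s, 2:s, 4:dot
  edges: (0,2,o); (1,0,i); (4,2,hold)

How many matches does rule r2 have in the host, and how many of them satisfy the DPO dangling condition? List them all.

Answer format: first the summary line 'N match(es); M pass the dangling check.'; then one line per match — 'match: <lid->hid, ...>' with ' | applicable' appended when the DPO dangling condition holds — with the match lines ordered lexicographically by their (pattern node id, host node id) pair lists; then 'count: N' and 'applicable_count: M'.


2 match(es); 2 pass the dangling check.
match: 0->5, 1->3, 2->2, 3->9 | applicable
match: 0->5, 1->3, 2->2, 3->10 | applicable
count: 2
applicable_count: 2


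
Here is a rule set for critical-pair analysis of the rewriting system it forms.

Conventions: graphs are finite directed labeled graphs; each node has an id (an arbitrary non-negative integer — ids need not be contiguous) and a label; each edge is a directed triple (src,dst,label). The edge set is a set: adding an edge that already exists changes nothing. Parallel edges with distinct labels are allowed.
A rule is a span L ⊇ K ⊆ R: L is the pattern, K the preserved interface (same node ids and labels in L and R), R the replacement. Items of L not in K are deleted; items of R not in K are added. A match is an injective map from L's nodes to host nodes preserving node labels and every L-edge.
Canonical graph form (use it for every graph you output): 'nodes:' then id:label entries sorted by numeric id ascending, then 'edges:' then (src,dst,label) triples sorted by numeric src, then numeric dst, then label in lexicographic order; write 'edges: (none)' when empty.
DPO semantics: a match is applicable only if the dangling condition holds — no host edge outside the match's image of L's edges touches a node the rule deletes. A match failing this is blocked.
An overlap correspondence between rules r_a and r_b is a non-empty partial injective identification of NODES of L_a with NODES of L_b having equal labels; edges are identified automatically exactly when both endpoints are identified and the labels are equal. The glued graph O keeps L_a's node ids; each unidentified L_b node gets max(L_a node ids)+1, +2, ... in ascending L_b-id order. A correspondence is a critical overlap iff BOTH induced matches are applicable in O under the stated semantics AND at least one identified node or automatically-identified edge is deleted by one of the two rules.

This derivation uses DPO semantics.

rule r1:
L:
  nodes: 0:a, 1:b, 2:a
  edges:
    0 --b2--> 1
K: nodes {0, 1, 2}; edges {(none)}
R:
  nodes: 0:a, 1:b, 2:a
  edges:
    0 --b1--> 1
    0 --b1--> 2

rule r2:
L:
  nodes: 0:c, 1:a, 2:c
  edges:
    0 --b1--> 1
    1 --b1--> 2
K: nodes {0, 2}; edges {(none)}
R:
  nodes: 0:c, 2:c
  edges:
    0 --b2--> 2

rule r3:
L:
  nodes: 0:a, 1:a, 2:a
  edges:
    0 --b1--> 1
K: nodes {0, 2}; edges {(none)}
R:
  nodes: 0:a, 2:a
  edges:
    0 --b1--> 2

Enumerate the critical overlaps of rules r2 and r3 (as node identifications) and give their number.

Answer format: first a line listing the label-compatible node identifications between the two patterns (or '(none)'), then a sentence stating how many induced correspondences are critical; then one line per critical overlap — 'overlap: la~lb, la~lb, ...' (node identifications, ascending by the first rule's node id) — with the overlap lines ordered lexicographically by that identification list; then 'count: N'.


label-compatible node identifications between L(r2) and L(r3): 1~0, 1~1, 1~2
1 of the induced correspondences is a critical overlap of r2 and r3.
overlap: 1~2
count: 1


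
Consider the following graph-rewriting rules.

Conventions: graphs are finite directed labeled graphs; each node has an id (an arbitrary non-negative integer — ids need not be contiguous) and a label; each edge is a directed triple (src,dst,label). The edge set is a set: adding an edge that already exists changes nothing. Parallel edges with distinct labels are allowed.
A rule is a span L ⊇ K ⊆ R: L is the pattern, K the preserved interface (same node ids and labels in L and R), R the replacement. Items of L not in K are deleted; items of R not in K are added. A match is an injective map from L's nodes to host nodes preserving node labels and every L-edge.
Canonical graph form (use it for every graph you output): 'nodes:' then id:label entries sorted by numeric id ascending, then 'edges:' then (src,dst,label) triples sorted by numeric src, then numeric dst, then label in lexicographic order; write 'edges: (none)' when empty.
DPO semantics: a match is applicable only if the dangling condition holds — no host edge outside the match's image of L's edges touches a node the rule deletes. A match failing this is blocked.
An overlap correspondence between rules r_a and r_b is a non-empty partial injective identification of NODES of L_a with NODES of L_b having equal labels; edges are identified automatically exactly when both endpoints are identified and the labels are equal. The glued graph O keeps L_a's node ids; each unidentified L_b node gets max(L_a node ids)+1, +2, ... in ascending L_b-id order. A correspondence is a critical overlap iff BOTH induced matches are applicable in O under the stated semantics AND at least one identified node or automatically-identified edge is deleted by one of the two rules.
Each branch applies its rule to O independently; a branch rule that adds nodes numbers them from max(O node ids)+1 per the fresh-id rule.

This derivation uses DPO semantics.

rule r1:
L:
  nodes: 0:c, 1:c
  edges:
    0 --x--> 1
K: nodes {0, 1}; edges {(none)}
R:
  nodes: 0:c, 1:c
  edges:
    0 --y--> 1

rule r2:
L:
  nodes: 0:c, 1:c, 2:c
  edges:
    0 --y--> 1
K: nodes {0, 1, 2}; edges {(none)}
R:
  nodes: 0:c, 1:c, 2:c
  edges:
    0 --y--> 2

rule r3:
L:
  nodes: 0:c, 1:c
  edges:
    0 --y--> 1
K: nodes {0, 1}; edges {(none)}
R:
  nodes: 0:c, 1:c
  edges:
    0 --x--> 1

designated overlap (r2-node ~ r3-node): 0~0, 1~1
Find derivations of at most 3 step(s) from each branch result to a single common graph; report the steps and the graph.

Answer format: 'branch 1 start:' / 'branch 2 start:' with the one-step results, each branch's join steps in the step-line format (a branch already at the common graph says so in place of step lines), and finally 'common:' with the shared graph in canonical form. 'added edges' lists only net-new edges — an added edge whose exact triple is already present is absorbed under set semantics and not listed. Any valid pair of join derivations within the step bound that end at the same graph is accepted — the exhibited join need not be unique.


branch 1 start:
nodes: 0:c, 1:c, 2:c
edges: (0,2,y)
branch 2 start:
nodes: 0:c, 1:c, 2:c
edges: (0,1,x)
branch 1 step 1: rule r2; match: 0->0, 1->2, 2->1; deleted nodes (none); deleted edges (0,2,y); added nodes (none); added edges (0,1,y); result: nodes: 0:c, 1:c, 2:c edges: (0,1,y)
branch 2 step 1: rule r1; match: 0->0, 1->1; deleted nodes (none); deleted edges (0,1,x); added nodes (none); added edges (0,1,y); result: nodes: 0:c, 1:c, 2:c edges: (0,1,y)
common:
nodes: 0:c, 1:c, 2:c
edges: (0,1,y)


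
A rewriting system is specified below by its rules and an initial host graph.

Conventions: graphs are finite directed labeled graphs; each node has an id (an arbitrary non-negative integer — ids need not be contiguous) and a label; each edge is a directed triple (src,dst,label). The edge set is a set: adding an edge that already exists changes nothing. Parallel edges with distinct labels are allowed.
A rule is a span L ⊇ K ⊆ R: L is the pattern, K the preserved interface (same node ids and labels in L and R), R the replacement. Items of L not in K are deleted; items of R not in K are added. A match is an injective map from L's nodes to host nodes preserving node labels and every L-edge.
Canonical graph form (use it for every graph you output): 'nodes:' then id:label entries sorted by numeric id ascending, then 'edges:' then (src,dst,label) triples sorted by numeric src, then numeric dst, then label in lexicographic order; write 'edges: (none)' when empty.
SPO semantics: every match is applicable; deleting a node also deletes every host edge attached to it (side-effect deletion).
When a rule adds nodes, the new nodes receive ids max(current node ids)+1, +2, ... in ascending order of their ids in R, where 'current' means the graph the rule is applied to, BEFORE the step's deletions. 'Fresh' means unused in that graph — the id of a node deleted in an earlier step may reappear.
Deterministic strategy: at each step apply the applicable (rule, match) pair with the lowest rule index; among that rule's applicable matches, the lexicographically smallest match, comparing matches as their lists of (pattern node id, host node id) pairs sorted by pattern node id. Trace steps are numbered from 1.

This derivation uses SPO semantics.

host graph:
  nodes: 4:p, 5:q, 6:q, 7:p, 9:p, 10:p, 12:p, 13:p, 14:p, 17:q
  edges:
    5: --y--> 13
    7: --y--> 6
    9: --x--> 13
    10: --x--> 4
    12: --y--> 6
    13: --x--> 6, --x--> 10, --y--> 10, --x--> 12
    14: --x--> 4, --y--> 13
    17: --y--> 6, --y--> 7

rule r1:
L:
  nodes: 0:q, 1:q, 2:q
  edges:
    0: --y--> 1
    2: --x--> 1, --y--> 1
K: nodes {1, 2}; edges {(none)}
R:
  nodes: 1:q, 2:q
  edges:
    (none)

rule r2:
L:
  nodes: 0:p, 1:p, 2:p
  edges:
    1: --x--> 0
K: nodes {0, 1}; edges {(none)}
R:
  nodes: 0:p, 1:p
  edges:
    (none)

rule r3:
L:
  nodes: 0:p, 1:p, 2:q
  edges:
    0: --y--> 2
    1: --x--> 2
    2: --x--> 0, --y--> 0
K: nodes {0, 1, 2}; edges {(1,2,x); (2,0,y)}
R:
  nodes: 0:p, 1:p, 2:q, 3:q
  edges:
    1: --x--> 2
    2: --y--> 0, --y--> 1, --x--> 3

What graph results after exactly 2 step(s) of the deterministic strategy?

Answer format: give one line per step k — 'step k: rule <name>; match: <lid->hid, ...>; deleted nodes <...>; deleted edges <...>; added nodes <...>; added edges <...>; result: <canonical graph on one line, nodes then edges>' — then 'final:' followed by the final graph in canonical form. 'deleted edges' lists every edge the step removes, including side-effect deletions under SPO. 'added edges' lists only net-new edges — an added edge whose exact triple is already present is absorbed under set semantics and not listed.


step 1: rule r2; match: 0->4, 1->10, 2->7; deleted nodes 7; deleted edges (7,6,y); (10,4,x); (17,7,y); added nodes (none); added edges (none); result: nodes: 4:p, 5:q, 6:q, 9:p, 10:p, 12:p, 13:p, 14:p, 17:q edges: (5,13,y); (9,13,x); (12,6,y); (13,6,x); (13,10,x); (13,10,y); (13,12,x); (14,4,x); (14,13,y); (17,6,y)
step 2: rule r2; match: 0->4, 1->14, 2->9; deleted nodes 9; deleted edges (9,13,x); (14,4,x); added nodes (none); added edges (none); result: nodes: 4:p, 5:q, 6:q, 10:p, 12:p, 13:p, 14:p, 17:q edges: (5,13,y); (12,6,y); (13,6,x); (13,10,x); (13,10,y); (13,12,x); (14,13,y); (17,6,y)
final:
nodes: 4:p, 5:q, 6:q, 10:p, 12:p, 13:p, 14:p, 17:q
edges: (5,13,y); (12,6,y); (13,6,x); (13,10,x); (13,10,y); (13,12,x); (14,13,y); (17,6,y)


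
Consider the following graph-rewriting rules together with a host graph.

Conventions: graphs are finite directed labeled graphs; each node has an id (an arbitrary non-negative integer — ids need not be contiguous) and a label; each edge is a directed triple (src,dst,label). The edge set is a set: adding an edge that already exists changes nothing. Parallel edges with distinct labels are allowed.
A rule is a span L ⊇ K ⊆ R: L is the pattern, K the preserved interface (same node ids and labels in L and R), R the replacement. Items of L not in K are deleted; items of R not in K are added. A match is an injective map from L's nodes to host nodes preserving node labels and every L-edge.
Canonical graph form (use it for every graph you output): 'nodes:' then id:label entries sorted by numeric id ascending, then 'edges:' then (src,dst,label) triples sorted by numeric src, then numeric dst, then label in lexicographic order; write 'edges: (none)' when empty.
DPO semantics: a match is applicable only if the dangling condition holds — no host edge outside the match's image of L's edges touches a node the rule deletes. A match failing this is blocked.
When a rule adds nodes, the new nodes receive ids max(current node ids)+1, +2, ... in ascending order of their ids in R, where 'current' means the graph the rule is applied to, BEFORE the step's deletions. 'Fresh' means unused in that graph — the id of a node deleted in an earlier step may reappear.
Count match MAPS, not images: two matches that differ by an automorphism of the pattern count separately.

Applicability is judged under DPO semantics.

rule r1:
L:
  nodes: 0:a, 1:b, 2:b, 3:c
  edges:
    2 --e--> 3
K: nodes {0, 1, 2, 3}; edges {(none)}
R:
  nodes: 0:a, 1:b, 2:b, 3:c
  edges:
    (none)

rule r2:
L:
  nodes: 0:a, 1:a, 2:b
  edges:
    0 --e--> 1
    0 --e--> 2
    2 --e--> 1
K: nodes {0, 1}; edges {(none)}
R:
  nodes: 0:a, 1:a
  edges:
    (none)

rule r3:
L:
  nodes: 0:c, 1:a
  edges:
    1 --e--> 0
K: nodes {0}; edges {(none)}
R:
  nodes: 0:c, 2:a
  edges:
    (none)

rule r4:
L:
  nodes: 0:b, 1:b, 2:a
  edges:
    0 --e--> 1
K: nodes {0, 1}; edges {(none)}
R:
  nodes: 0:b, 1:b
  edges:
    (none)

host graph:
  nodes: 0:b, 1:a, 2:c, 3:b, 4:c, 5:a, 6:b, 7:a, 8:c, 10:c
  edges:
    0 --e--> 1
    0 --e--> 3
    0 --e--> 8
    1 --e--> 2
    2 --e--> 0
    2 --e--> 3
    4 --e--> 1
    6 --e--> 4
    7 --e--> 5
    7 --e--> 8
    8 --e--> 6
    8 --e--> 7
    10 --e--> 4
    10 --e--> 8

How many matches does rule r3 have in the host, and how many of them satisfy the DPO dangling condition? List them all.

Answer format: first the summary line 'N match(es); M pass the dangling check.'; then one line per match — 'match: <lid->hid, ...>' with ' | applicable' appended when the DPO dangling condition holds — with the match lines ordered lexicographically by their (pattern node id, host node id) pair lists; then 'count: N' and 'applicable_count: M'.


2 match(es); 0 pass the dangling check.
match: 0->2, 1->1
match: 0->8, 1->7
count: 2
applicable_count: 0


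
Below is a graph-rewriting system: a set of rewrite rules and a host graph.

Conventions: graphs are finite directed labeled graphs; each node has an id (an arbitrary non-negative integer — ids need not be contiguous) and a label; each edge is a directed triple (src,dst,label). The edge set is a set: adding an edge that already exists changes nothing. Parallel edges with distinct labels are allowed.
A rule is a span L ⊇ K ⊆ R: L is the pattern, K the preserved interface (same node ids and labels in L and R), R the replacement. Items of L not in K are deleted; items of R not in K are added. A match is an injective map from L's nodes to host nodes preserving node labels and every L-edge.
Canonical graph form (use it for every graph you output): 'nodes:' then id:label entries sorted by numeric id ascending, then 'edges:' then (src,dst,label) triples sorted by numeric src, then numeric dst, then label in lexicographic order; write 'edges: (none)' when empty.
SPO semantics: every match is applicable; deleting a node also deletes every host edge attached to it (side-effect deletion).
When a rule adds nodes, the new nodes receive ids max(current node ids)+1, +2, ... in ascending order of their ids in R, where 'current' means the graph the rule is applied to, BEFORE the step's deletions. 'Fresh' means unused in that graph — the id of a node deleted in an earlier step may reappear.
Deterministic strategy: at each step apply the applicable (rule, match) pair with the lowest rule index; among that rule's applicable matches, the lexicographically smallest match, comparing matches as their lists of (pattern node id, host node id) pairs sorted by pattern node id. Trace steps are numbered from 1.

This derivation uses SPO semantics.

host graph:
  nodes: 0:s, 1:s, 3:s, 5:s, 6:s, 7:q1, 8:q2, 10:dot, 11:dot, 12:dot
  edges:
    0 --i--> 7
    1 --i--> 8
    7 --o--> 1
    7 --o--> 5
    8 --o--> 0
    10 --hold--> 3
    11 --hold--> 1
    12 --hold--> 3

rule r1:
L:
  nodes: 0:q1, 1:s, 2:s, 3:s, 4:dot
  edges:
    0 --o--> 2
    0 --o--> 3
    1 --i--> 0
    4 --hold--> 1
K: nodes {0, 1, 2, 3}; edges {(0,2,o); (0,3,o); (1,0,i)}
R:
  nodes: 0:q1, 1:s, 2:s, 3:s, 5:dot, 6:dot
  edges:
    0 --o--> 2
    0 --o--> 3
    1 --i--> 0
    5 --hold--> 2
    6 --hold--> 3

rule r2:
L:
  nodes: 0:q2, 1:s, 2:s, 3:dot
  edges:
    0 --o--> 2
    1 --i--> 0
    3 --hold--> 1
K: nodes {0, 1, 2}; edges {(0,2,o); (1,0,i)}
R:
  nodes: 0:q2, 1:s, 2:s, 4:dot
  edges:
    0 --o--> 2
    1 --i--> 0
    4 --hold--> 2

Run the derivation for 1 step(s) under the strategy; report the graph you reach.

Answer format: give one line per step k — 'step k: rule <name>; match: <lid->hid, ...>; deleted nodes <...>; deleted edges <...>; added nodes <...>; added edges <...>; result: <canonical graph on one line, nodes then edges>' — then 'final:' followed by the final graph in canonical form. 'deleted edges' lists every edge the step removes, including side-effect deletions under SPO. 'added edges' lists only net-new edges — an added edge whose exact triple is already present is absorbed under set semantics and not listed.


step 1: rule r2; match: 0->8, 1->1, 2->0, 3->11; deleted nodes 11; deleted edges (11,1,hold); added nodes 13; added edges (13,0,hold); result: nodes: 0:s, 1:s, 3:s, 5:s, 6:s, 7:q1, 8:q2, 10:dot, 12:dot, 13:dot edges: (0,7,i); (1,8,i); (7,1,o); (7,5,o); (8,0,o); (10,3,hold); (12,3,hold); (13,0,hold)
final:
nodes: 0:s, 1:s, 3:s, 5:s, 6:s, 7:q1, 8:q2, 10:dot, 12:dot, 13:dot
edges: (0,7,i); (1,8,i); (7,1,o); (7,5,o); (8,0,o); (10,3,hold); (12,3,hold); (13,0,hold)


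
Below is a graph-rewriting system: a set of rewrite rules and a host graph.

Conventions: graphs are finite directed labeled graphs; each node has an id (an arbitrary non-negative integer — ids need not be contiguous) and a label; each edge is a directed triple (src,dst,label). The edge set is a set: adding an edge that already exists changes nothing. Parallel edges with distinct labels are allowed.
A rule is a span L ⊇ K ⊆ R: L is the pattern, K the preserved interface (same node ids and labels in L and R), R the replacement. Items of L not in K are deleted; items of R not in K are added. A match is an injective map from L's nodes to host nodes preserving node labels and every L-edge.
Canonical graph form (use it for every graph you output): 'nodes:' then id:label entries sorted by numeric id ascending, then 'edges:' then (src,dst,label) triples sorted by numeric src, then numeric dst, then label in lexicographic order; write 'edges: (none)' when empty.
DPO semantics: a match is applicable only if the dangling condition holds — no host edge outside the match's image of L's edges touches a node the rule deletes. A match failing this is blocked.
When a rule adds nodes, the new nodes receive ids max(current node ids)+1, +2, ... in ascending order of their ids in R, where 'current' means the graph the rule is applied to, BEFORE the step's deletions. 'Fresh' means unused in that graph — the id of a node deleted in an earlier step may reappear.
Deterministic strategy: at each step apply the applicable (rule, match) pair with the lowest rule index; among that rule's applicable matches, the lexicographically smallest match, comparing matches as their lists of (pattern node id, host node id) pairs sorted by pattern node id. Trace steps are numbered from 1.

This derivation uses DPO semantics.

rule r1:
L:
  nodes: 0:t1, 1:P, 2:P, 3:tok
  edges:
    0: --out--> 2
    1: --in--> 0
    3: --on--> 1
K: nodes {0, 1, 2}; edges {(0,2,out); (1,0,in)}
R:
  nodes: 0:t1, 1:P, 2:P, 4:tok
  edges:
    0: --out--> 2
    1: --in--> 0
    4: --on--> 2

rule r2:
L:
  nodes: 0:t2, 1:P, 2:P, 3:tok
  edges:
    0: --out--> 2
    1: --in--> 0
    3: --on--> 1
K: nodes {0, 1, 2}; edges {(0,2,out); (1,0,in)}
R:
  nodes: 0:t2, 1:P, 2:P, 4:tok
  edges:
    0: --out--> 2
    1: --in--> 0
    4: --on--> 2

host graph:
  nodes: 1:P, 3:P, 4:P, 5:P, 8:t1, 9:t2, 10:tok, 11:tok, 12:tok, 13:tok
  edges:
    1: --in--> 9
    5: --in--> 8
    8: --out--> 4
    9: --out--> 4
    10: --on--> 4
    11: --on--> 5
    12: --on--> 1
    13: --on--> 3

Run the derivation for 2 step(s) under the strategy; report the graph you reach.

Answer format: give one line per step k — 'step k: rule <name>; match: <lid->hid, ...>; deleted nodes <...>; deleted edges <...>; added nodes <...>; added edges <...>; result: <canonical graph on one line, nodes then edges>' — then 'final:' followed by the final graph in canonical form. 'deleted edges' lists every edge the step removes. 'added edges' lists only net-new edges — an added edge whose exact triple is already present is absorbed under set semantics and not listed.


step 1: rule r1; match: 0->8, 1->5, 2->4, 3->11; deleted nodes 11; deleted edges (11,5,on); added nodes 14; added edges (14,4,on); result: nodes: 1:P, 3:P, 4:P, 5:P, 8:t1, 9:t2, 10:tok, 12:tok, 13:tok, 14:tok edges: (1,9,in); (5,8,in); (8,4,out); (9,4,out); (10,4,on); (12,1,on); (13,3,on); (14,4,on)
step 2: rule r2; match: 0->9, 1->1, 2->4, 3->12; deleted nodes 12; deleted edges (12,1,on); added nodes 15; added edges (15,4,on); result: nodes: 1:P, 3:P, 4:P, 5:P, 8:t1, 9:t2, 10:tok, 13:tok, 14:tok, 15:tok edges: (1,9,in); (5,8,in); (8,4,out); (9,4,out); (10,4,on); (13,3,on); (14,4,on); (15,4,on)
final:
nodes: 1:P, 3:P, 4:P, 5:P, 8:t1, 9:t2, 10:tok, 13:tok, 14:tok, 15:tok
edges: (1,9,in); (5,8,in); (8,4,out); (9,4,out); (10,4,on); (13,3,on); (14,4,on); (15,4,on)


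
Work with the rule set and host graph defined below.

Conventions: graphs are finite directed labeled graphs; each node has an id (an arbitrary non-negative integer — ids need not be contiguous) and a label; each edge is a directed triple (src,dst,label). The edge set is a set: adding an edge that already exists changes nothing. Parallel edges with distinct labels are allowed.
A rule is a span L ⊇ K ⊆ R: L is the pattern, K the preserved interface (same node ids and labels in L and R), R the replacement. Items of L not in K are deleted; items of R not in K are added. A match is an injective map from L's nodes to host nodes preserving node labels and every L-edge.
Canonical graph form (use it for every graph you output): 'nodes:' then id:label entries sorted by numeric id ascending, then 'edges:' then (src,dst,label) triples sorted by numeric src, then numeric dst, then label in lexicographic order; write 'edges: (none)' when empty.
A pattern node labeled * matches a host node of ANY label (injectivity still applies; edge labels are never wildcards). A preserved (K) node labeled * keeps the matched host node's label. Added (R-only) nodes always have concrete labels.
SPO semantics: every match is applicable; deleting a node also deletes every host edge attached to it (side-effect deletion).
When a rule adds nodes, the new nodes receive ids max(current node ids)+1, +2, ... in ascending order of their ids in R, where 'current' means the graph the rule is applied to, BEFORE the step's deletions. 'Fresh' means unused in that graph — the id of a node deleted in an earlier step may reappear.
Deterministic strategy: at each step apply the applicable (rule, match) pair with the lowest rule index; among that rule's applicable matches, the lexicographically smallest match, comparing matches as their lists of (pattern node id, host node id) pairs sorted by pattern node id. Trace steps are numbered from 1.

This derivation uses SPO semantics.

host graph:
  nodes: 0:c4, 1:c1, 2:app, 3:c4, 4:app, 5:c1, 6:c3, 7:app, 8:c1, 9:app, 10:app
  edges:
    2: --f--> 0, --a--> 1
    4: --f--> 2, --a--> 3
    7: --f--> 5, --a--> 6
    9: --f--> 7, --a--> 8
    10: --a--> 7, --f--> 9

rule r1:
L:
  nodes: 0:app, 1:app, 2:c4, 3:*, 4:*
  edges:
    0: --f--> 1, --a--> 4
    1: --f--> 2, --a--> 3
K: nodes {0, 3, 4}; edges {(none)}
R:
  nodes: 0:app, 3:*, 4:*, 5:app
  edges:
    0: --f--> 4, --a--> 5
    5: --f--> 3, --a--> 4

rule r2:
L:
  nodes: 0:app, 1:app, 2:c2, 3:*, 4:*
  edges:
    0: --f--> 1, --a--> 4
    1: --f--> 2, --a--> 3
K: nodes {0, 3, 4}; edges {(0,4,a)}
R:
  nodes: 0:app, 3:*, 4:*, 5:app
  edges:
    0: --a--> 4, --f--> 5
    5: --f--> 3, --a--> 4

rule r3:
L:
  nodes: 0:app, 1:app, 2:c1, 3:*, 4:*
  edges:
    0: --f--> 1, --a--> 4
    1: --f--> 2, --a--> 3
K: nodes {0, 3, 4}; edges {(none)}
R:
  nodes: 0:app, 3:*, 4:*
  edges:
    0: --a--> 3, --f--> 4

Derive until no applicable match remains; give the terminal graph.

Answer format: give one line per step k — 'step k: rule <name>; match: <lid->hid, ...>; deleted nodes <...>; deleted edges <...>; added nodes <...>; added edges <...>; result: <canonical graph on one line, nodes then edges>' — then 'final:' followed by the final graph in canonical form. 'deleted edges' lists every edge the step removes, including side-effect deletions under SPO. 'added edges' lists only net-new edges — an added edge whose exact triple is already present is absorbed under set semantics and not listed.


step 1: rule r1; match: 0->4, 1->2, 2->0, 3->1, 4->3; deleted nodes 0, 2; deleted edges (2,0,f); (2,1,a); (4,2,f); (4,3,a); added nodes 11; added edges (4,3,f); (4,11,a); (11,1,f); (11,3,a); result: nodes: 1:c1, 3:c4, 4:app, 5:c1, 6:c3, 7:app, 8:c1, 9:app, 10:app, 11:app edges: (4,3,f); (4,11,a); (7,5,f); (7,6,a); (9,7,f); (9,8,a); (10,7,a); (10,9,f); (11,1,f); (11,3,a)
step 2: rule r3; match: 0->9, 1->7, 2->5, 3->6, 4->8; deleted nodes 5, 7; deleted edges (7,5,f); (7,6,a); (9,7,f); (9,8,a); (10,7,a); added nodes (none); added edges (9,6,a); (9,8,f); result: nodes: 1:c1, 3:c4, 4:app, 6:c3, 8:c1, 9:app, 10:app, 11:app edges: (4,3,f); (4,11,a); (9,6,a); (9,8,f); (10,9,f); (11,1,f); (11,3,a)
final:
nodes: 1:c1, 3:c4, 4:app, 6:c3, 8:c1, 9:app, 10:app, 11:app
edges: (4,3,f); (4,11,a); (9,6,a); (9,8,f); (10,9,f); (11,1,f); (11,3,a)


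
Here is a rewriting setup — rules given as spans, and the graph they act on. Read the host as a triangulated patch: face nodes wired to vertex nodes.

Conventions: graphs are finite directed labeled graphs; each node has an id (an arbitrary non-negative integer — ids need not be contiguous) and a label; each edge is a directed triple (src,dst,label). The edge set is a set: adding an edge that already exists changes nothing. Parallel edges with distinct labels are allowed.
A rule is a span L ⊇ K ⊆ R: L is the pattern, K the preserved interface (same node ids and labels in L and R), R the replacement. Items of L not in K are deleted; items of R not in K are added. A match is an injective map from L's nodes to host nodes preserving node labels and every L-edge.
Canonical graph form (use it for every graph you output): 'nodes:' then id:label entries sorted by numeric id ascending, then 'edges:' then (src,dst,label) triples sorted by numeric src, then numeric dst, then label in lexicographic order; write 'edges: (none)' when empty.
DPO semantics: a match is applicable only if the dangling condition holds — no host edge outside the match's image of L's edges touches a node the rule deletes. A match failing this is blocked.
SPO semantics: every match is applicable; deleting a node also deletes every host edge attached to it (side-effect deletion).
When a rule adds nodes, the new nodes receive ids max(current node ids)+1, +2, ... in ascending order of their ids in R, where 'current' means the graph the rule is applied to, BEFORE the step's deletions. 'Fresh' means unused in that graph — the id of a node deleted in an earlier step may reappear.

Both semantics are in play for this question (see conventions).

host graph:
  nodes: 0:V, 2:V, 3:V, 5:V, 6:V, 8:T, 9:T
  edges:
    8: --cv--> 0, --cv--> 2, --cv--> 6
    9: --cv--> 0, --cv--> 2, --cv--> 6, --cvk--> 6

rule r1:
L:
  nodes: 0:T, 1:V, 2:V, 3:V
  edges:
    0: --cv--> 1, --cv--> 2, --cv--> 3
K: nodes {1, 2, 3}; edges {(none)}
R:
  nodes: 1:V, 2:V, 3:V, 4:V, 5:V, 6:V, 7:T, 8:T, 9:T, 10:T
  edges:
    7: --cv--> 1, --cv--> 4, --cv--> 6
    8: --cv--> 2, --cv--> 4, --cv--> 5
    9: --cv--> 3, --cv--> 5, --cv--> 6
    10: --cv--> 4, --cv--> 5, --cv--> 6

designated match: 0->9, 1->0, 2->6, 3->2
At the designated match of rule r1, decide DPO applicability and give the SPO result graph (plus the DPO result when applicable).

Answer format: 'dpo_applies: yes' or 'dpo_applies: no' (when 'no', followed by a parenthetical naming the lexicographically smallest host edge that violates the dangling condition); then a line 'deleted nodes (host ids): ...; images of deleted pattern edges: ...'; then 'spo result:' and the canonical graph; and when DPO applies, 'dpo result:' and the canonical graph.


dpo_applies: no
(the rule deletes node 9, which keeps host edge (9,6,cvk) outside the match image — the dangling condition fails, DPO blocks; SPO proceeds and side-deletes such edges)
deleted nodes (host ids): 9; images of deleted pattern edges: (9,0,cv); (9,2,cv); (9,6,cv)
spo result:
nodes: 0:V, 2:V, 3:V, 5:V, 6:V, 8:T, 10:V, 11:V, 12:V, 13:T, 14:T, 15:T, 16:T
edges: (8,0,cv); (8,2,cv); (8,6,cv); (13,0,cv); (13,10,cv); (13,12,cv); (14,6,cv); (14,10,cv); (14,11,cv); (15,2,cv); (15,11,cv); (15,12,cv); (16,10,cv); (16,11,cv); (16,12,cv)


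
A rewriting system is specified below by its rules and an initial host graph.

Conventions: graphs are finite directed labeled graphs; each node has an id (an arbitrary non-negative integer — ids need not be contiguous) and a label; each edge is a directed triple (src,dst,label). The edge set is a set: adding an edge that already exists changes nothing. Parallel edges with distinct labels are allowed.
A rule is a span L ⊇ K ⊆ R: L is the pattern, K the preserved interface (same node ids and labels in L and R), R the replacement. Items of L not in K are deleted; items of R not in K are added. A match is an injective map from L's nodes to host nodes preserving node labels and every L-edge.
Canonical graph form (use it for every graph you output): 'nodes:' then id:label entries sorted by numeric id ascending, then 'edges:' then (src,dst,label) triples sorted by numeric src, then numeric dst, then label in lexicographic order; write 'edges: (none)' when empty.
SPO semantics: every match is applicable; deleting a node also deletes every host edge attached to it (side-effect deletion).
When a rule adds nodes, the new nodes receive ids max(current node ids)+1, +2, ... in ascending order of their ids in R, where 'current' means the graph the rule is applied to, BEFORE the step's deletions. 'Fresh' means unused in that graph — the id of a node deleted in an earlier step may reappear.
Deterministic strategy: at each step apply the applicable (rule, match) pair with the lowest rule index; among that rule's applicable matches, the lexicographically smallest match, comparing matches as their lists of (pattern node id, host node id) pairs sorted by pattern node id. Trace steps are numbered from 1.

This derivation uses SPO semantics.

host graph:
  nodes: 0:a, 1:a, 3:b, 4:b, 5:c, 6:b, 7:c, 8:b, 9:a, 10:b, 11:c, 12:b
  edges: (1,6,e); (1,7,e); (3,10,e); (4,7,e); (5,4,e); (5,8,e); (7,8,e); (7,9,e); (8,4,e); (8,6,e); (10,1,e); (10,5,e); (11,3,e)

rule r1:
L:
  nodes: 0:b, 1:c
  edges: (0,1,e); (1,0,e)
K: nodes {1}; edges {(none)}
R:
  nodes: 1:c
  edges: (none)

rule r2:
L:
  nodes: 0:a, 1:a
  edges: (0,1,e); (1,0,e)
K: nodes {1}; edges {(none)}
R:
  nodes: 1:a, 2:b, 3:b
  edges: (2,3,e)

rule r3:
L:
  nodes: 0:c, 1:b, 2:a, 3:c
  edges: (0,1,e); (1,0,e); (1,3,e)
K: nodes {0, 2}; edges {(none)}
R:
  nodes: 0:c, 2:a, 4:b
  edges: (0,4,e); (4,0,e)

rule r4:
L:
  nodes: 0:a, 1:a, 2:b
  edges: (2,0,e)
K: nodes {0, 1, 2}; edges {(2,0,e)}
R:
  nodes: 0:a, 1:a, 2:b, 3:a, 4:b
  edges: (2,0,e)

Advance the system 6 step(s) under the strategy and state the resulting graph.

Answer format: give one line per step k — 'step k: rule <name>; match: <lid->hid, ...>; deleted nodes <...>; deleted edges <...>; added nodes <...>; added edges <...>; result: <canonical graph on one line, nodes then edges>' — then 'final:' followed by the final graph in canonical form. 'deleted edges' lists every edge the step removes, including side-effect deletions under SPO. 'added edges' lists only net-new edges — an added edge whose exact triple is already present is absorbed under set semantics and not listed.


step 1: rule r4; match: 0->1, 1->0, 2->10; deleted nodes (none); deleted edges (none); added nodes 13, 14; added edges (none); result: nodes: 0:a, 1:a, 3:b, 4:b, 5:c, 6:b, 7:c, 8:b, 9:a, 10:b, 11:c, 12:b, 13:a, 14:b edges: (1,6,e); (1,7,e); (3,10,e); (4,7,e); (5,4,e); (5,8,e); (7,8,e); (7,9,e); (8,4,e); (8,6,e); (10,1,e); (10,5,e); (11,3,e)
step 2: rule r4; match: 0->1, 1->0, 2->10; deleted nodes (none); deleted edges (none); added nodes 15, 16; added edges (none); result: nodes: 0:a, 1:a, 3:b, 4:b, 5:c, 6:b, 7:c, 8:b, 9:a, 10:b, 11:c, 12:b, 13:a, 14:b, 15:a, 16:b edges: (1,6,e); (1,7,e); (3,10,e); (4,7,e); (5,4,e); (5,8,e); (7,8,e); (7,9,e); (8,4,e); (8,6,e); (10,1,e); (10,5,e); (11,3,e)
step 3: rule r4; match: 0->1, 1->0, 2->10; deleted nodes (none); deleted edges (none); added nodes 17, 18; added edges (none); result: nodes: 0:a, 1:a, 3:b, 4:b, 5:c, 6:b, 7:c, 8:b, 9:a, 10:b, 11:c, 12:b, 13:a, 14:b, 15:a, 16:b, 17:a, 18:b edges: (1,6,e); (1,7,e); (3,10,e); (4,7,e); (5,4,e); (5,8,e); (7,8,e); (7,9,e); (8,4,e); (8,6,e); (10,1,e); (10,5,e); (11,3,e)
step 4: rule r4; match: 0->1, 1->0, 2->10; deleted nodes (none); deleted edges (none); added nodes 19, 20; added edges (none); result: nodes: 0:a, 1:a, 3:b, 4:b, 5:c, 6:b, 7:c, 8:b, 9:a, 10:b, 11:c, 12:b, 13:a, 14:b, 15:a, 16:b, 17:a, 18:b, 19:a, 20:b edges: (1,6,e); (1,7,e); (3,10,e); (4,7,e); (5,4,e); (5,8,e); (7,8,e); (7,9,e); (8,4,e); (8,6,e); (10,1,e); (10,5,e); (11,3,e)
step 5: rule r4; match: 0->1, 1->0, 2->10; deleted nodes (none); deleted edges (none); added nodes 21, 22; added edges (none); result: nodes: 0:a, 1:a, 3:b, 4:b, 5:c, 6:b, 7:c, 8:b, 9:a, 10:b, 11:c, 12:b, 13:a, 14:b, 15:a, 16:b, 17:a, 18:b, 19:a, 20:b, 21:a, 22:b edges: (1,6,e); (1,7,e); (3,10,e); (4,7,e); (5,4,e); (5,8,e); (7,8,e); (7,9,e); (8,4,e); (8,6,e); (10,1,e); (10,5,e); (11,3,e)
step 6: rule r4; match: 0->1, 1->0, 2->10; deleted nodes (none); deleted edges (none); added nodes 23, 24; added edges (none); result: nodes: 0:a, 1:a, 3:b, 4:b, 5:c, 6:b, 7:c, 8:b, 9:a, 10:b, 11:c, 12:b, 13:a, 14:b, 15:a, 16:b, 17:a, 18:b, 19:a, 20:b, 21:a, 22:b, 23:a, 24:b edges: (1,6,e); (1,7,e); (3,10,e); (4,7,e); (5,4,e); (5,8,e); (7,8,e); (7,9,e); (8,4,e); (8,6,e); (10,1,e); (10,5,e); (11,3,e)
final:
nodes: 0:a, 1:a, 3:b, 4:b, 5:c, 6:b, 7:c, 8:b, 9:a, 10:b, 11:c, 12:b, 13:a, 14:b, 15:a, 16:b, 17:a, 18:b, 19:a, 20:b, 21:a, 22:b, 23:a, 24:b
edges: (1,6,e); (1,7,e); (3,10,e); (4,7,e); (5,4,e); (5,8,e); (7,8,e); (7,9,e); (8,4,e); (8,6,e); (10,1,e); (10,5,e); (11,3,e)


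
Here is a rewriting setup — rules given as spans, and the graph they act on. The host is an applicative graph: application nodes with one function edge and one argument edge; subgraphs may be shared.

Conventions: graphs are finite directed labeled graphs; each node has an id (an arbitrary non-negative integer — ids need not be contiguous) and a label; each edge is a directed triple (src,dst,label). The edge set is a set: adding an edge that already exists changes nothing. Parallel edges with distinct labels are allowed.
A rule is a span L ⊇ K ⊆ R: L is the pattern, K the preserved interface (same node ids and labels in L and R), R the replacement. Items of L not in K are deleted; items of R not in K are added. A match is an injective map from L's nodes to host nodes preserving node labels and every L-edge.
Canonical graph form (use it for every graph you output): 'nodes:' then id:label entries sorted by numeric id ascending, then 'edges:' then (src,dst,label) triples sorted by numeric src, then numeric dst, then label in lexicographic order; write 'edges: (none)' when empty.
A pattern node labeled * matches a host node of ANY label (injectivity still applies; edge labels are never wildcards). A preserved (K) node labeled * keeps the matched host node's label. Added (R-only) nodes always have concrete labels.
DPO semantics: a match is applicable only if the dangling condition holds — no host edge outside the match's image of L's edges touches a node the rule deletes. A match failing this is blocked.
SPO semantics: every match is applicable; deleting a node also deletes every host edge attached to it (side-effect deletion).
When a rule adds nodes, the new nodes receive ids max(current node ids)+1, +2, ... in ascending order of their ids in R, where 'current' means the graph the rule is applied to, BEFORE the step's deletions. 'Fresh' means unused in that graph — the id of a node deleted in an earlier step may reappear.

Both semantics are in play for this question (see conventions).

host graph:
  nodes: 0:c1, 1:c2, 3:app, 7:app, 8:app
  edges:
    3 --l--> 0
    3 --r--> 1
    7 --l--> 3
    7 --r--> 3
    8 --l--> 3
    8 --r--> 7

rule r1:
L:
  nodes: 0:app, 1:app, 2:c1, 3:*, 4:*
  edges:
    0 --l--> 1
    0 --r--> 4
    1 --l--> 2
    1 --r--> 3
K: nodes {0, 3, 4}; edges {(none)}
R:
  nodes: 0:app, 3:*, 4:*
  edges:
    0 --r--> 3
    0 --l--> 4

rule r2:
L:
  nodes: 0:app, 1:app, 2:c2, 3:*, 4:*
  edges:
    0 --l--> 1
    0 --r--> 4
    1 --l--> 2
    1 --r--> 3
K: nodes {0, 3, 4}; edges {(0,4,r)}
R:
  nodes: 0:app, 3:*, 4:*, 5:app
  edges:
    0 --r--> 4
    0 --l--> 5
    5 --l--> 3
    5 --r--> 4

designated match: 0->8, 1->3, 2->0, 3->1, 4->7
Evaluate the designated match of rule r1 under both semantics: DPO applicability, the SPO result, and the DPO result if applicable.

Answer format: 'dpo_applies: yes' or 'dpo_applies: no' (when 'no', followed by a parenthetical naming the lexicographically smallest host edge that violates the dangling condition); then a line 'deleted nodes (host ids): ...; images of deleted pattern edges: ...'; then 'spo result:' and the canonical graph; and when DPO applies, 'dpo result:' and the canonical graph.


dpo_applies: no
(the rule deletes node 3, which keeps host edge (7,3,l) outside the match image — the dangling condition fails, DPO blocks; SPO proceeds and side-deletes such edges)
deleted nodes (host ids): 0, 3; images of deleted pattern edges: (3,0,l); (3,1,r); (8,3,l); (8,7,r)
spo result:
nodes: 1:c2, 7:app, 8:app
edges: (8,1,r); (8,7,l)
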